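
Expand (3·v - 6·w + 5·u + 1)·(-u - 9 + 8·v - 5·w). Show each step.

37·u·v - 19·v + 24·v^2 - 63·v·w - 19·u·w + 49·w + 30·w^2 - 5·u^2 - 46·u - 9

(3·v - 6·w + 5·u + 1)·(-u - 9 + 8·v - 5·w)
= -3·u·v - 27·v + 24·v^2 - 15·v·w + 6·u·w + 54·w - 48·v·w + 30·w^2 - 5·u^2 - 45·u + 40·u·v - 25·u·w - u - 9 + 8·v - 5·w    [distributive law]
= 37·u·v - 19·v + 24·v^2 - 63·v·w - 19·u·w + 49·w + 30·w^2 - 5·u^2 - 46·u - 9    [combine like terms]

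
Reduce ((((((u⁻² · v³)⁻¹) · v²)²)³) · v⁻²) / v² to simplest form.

((((((u⁻² · v³)⁻¹) · v²)²)³) · v⁻²) / v²
= (((((u⁻² · v³)⁻¹) · v²)⁶) · v⁻²) / v²    [power of a power]
= (((((u⁻² · v³)⁻¹)⁶) · ((v²)⁶)) · v⁻²) / v²    [power of a product]
= ((((u⁻² · v³)⁻⁶) · ((v²)⁶)) · v⁻²) / v²    [power of a power]
= (((((u⁻²)⁻⁶) · ((v³)⁻⁶)) · ((v²)⁶)) · v⁻²) / v²    [power of a product]
= (((u¹² · ((v³)⁻⁶)) · ((v²)⁶)) · v⁻²) / v²    [power of a power]
= (((u¹² · v⁻¹⁸) · ((v²)⁶)) · v⁻²) / v²    [power of a power]
= (((u¹² · v⁻¹⁸) · v¹²) · v⁻²) / v²    [power of a power]
= u¹²v⁻¹⁰    [quotient of powers; product of powers]

u¹²v⁻¹⁰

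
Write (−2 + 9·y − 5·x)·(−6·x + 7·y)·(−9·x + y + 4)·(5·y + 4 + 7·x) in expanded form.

1858·x²·y + 384·x² − 996·x³ − 2048·x·y² − 1024·x·y + 192·x + 1442·y³ + 672·y² − 224·y − 437·x²·y² + 4467·x³·y − 2839·x·y³ + 315·y⁴ − 1890·x⁴

(−2 + 9·y − 5·x)·(−6·x + 7·y)·(−9·x + y + 4)·(5·y + 4 + 7·x)
= (12·x − 14·y − 54·x·y + 63·y² + 30·x² − 35·x·y)·(−9·x + y + 4)·(5·y + 4 + 7·x)    [distributive law]
= (12·x − 14·y − 89·x·y + 63·y² + 30·x²)·(−9·x + y + 4)·(5·y + 4 + 7·x)    [combine like terms]
= (−108·x² + 12·x·y + 48·x + 126·x·y − 14·y² − 56·y + 801·x²·y − 89·x·y² − 356·x·y − 567·x·y² + 63·y³ + 252·y² − 270·x³ + 30·x²·y + 120·x²)·(5·y + 4 + 7·x)    [distributive law]
= (12·x² − 218·x·y + 48·x + 238·y² − 56·y + 831·x²·y − 656·x·y² + 63·y³ − 270·x³)·(5·y + 4 + 7·x)    [combine like terms]
= 60·x²·y + 48·x² + 84·x³ − 1090·x·y² − 872·x·y − 1526·x²·y + 240·x·y + 192·x + 336·x² + 1190·y³ + 952·y² + 1666·x·y² − 280·y² − 224·y − 392·x·y + 4155·x²·y² + 3324·x²·y + 5817·x³·y − 3280·x·y³ − 2624·x·y² − 4592·x²·y² + 315·y⁴ + 252·y³ + 441·x·y³ − 1350·x³·y − 1080·x³ − 1890·x⁴    [distributive law]
= 1858·x²·y + 384·x² − 996·x³ − 2048·x·y² − 1024·x·y + 192·x + 1442·y³ + 672·y² − 224·y − 437·x²·y² + 4467·x³·y − 2839·x·y³ + 315·y⁴ − 1890·x⁴    [combine like terms]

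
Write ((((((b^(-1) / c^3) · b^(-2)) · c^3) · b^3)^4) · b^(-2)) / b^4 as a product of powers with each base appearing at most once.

b^(-6)

((((((b^(-1) / c^3) · b^(-2)) · c^3) · b^3)^4) · b^(-2)) / b^4
= ((((((b^(-1) / c^3) · b^(-2)) · c^3)^4) · ((b^3)^4)) · b^(-2)) / b^4    [power of a product]
= ((((((b^(-1) / c^3) · b^(-2))^4) · ((c^3)^4)) · ((b^3)^4)) · b^(-2)) / b^4    [power of a product]
= ((((((b^(-1) / c^3)^4) · ((b^(-2))^4)) · ((c^3)^4)) · ((b^3)^4)) · b^(-2)) / b^4    [power of a product]
= (((((((b^(-1))^4) / ((c^3)^4)) · ((b^(-2))^4)) · ((c^3)^4)) · ((b^3)^4)) · b^(-2)) / b^4    [power of a quotient]
= (((((b^(-4) / ((c^3)^4)) · ((b^(-2))^4)) · ((c^3)^4)) · ((b^3)^4)) · b^(-2)) / b^4    [power of a power]
= (((((b^(-4) / c^12) · ((b^(-2))^4)) · ((c^3)^4)) · ((b^3)^4)) · b^(-2)) / b^4    [power of a power]
= (((((b^(-4) / c^12) · b^(-8)) · ((c^3)^4)) · ((b^3)^4)) · b^(-2)) / b^4    [power of a power]
= (((((b^(-4) / c^12) · b^(-8)) · c^12) · ((b^3)^4)) · b^(-2)) / b^4    [power of a power]
= (((((b^(-4) / c^12) · b^(-8)) · c^12) · b^12) · b^(-2)) / b^4    [power of a power]
= b^(-6)    [quotient of powers; product of powers]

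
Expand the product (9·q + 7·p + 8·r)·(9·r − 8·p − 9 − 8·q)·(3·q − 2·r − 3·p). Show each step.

195·q^2·r + 182·q·r^2 + 202·p·q·r − 168·p·q^2 + 216·p^2·q − 243·q^2 − 54·q·r + 54·p·q − 216·q^3 − 214·p·r^2 + 115·p^2·r + 168·p^3 + 342·p·r + 189·p^2 − 144·r^3 + 144·r^2

(9·q + 7·p + 8·r)·(9·r − 8·p − 9 − 8·q)·(3·q − 2·r − 3·p)
= (81·q·r − 72·p·q − 81·q − 72·q^2 + 63·p·r − 56·p^2 − 63·p − 56·p·q + 72·r^2 − 64·p·r − 72·r − 64·q·r)·(3·q − 2·r − 3·p)    [distributive law]
= (17·q·r − 128·p·q − 81·q − 72·q^2 − p·r − 56·p^2 − 63·p + 72·r^2 − 72·r)·(3·q − 2·r − 3·p)    [combine like terms]
= 51·q^2·r − 34·q·r^2 − 51·p·q·r − 384·p·q^2 + 256·p·q·r + 384·p^2·q − 243·q^2 + 162·q·r + 243·p·q − 216·q^3 + 144·q^2·r + 216·p·q^2 − 3·p·q·r + 2·p·r^2 + 3·p^2·r − 168·p^2·q + 112·p^2·r + 168·p^3 − 189·p·q + 126·p·r + 189·p^2 + 216·q·r^2 − 144·r^3 − 216·p·r^2 − 216·q·r + 144·r^2 + 216·p·r    [distributive law]
= 195·q^2·r + 182·q·r^2 + 202·p·q·r − 168·p·q^2 + 216·p^2·q − 243·q^2 − 54·q·r + 54·p·q − 216·q^3 − 214·p·r^2 + 115·p^2·r + 168·p^3 + 342·p·r + 189·p^2 − 144·r^3 + 144·r^2    [combine like terms]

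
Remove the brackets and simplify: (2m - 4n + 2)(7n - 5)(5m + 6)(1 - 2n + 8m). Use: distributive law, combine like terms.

2202m²n - 1260m²n² + 560m³n + 2106mn - 1992mn² - 930m² - 400m³ - 590m + 280mn³ - 576n² + 336n³ + 324n - 60

(2m - 4n + 2)(7n - 5)(5m + 6)(1 - 2n + 8m)
= (14mn - 10m - 28n² + 20n + 14n - 10)(5m + 6)(1 - 2n + 8m)    [distributive law]
= (14mn - 10m - 28n² + 34n - 10)(5m + 6)(1 - 2n + 8m)    [combine like terms]
= (70m²n + 84mn - 50m² - 60m - 140mn² - 168n² + 170mn + 204n - 50m - 60)(1 - 2n + 8m)    [distributive law]
= (70m²n + 254mn - 50m² - 110m - 140mn² - 168n² + 204n - 60)(1 - 2n + 8m)    [combine like terms]
= 70m²n - 140m²n² + 560m³n + 254mn - 508mn² + 2032m²n - 50m² + 100m²n - 400m³ - 110m + 220mn - 880m² - 140mn² + 280mn³ - 1120m²n² - 168n² + 336n³ - 1344mn² + 204n - 408n² + 1632mn - 60 + 120n - 480m    [distributive law]
= 2202m²n - 1260m²n² + 560m³n + 2106mn - 1992mn² - 930m² - 400m³ - 590m + 280mn³ - 576n² + 336n³ + 324n - 60    [combine like terms]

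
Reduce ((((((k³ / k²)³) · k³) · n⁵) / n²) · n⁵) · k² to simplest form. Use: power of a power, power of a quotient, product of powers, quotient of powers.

((((((k³ / k²)³) · k³) · n⁵) / n²) · n⁵) · k²
= (((((((k³)³) / ((k²)³)) · k³) · n⁵) / n²) · n⁵) · k²    [power of a quotient]
= (((((k⁹ / ((k²)³)) · k³) · n⁵) / n²) · n⁵) · k²    [power of a power]
= (((((k⁹ / k⁶) · k³) · n⁵) / n²) · n⁵) · k²    [power of a power]
= ((((k³ · k³) · n⁵) / n²) · n⁵) · k²    [quotient of powers]
= (((k⁶ · n⁵) / n²) · n⁵) · k²    [product of powers]
= k⁸n⁸    [quotient of powers; product of powers]

k⁸n⁸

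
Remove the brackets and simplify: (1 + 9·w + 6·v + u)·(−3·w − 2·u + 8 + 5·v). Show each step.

69·w + 6·u + 8 + 53·v − 27·w² − 21·u·w + 27·v·w − 7·u·v + 30·v² − 2·u²

(1 + 9·w + 6·v + u)·(−3·w − 2·u + 8 + 5·v)
= −3·w − 2·u + 8 + 5·v − 27·w² − 18·u·w + 72·w + 45·v·w − 18·v·w − 12·u·v + 48·v + 30·v² − 3·u·w − 2·u² + 8·u + 5·u·v    [distributive law]
= 69·w + 6·u + 8 + 53·v − 27·w² − 21·u·w + 27·v·w − 7·u·v + 30·v² − 2·u²    [combine like terms]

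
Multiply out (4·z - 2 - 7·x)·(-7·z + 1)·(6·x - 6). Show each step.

-168·x·z^2 + 168·z^2 - 186·x·z - 108·z + 30·x + 12 + 294·x^2·z - 42·x^2

(4·z - 2 - 7·x)·(-7·z + 1)·(6·x - 6)
= (-28·z^2 + 4·z + 14·z - 2 + 49·x·z - 7·x)·(6·x - 6)    [distributive law]
= (-28·z^2 + 18·z - 2 + 49·x·z - 7·x)·(6·x - 6)    [combine like terms]
= -168·x·z^2 + 168·z^2 + 108·x·z - 108·z - 12·x + 12 + 294·x^2·z - 294·x·z - 42·x^2 + 42·x    [distributive law]
= -168·x·z^2 + 168·z^2 - 186·x·z - 108·z + 30·x + 12 + 294·x^2·z - 42·x^2    [combine like terms]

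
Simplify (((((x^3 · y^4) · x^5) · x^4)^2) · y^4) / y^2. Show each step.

x^24y^10

(((((x^3 · y^4) · x^5) · x^4)^2) · y^4) / y^2
= (((((x^3 · y^4) · x^5)^2) · ((x^4)^2)) · y^4) / y^2    [power of a product]
= (((((x^3 · y^4)^2) · ((x^5)^2)) · ((x^4)^2)) · y^4) / y^2    [power of a product]
= ((((((x^3)^2) · ((y^4)^2)) · ((x^5)^2)) · ((x^4)^2)) · y^4) / y^2    [power of a product]
= ((((x^6 · ((y^4)^2)) · ((x^5)^2)) · ((x^4)^2)) · y^4) / y^2    [power of a power]
= ((((x^6 · y^8) · ((x^5)^2)) · ((x^4)^2)) · y^4) / y^2    [power of a power]
= ((((x^6 · y^8) · x^10) · ((x^4)^2)) · y^4) / y^2    [power of a power]
= ((((x^6 · y^8) · x^10) · x^8) · y^4) / y^2    [power of a power]
= x^24y^10    [quotient of powers; product of powers]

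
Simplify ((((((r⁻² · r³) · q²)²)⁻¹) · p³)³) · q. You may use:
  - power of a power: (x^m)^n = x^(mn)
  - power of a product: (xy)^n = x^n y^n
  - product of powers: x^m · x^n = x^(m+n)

p⁹q⁻¹¹r⁻⁶

((((((r⁻² · r³) · q²)²)⁻¹) · p³)³) · q
= ((((((r⁻² · r³) · q²)²)⁻¹)³) · ((p³)³)) · q    [power of a product]
= (((((r⁻² · r³) · q²)²)⁻³) · ((p³)³)) · q    [power of a power]
= ((((r⁻² · r³) · q²)⁻⁶) · ((p³)³)) · q    [power of a power]
= ((((r⁻² · r³)⁻⁶) · ((q²)⁻⁶)) · ((p³)³)) · q    [power of a product]
= (((((r⁻²)⁻⁶) · ((r³)⁻⁶)) · ((q²)⁻⁶)) · ((p³)³)) · q    [power of a product]
= (((r¹² · ((r³)⁻⁶)) · ((q²)⁻⁶)) · ((p³)³)) · q    [power of a power]
= (((r¹² · r⁻¹⁸) · ((q²)⁻⁶)) · ((p³)³)) · q    [power of a power]
= ((r⁻⁶ · ((q²)⁻⁶)) · ((p³)³)) · q    [product of powers]
= ((r⁻⁶ · q⁻¹²) · ((p³)³)) · q    [power of a power]
= ((r⁻⁶ · q⁻¹²) · p⁹) · q    [power of a power]
= p⁹q⁻¹¹r⁻⁶    [product of powers]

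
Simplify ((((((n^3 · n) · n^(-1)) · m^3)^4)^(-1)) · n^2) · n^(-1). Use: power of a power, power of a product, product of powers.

((((((n^3 · n) · n^(-1)) · m^3)^4)^(-1)) · n^2) · n^(-1)
= (((((n^3 · n) · n^(-1)) · m^3)^(-4)) · n^2) · n^(-1)    [power of a power]
= (((((n^3 · n) · n^(-1))^(-4)) · ((m^3)^(-4))) · n^2) · n^(-1)    [power of a product]
= (((((n^3 · n)^(-4)) · ((n^(-1))^(-4))) · ((m^3)^(-4))) · n^2) · n^(-1)    [power of a product]
= ((((((n^3)^(-4)) · (n^(-4))) · ((n^(-1))^(-4))) · ((m^3)^(-4))) · n^2) · n^(-1)    [power of a product]
= ((((n^(-12) · (n^(-4))) · ((n^(-1))^(-4))) · ((m^3)^(-4))) · n^2) · n^(-1)    [power of a power]
= (((n^(-16) · ((n^(-1))^(-4))) · ((m^3)^(-4))) · n^2) · n^(-1)    [product of powers]
= (((n^(-16) · n^4) · ((m^3)^(-4))) · n^2) · n^(-1)    [power of a power]
= ((n^(-12) · ((m^3)^(-4))) · n^2) · n^(-1)    [product of powers]
= ((n^(-12) · m^(-12)) · n^2) · n^(-1)    [power of a power]
= m^(-12)·n^(-11)    [product of powers]

m^(-12)·n^(-11)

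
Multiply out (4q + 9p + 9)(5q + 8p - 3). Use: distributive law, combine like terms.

(4q + 9p + 9)(5q + 8p - 3)
= 20q^2 + 32pq - 12q + 45pq + 72p^2 - 27p + 45q + 72p - 27    [distributive law]
= 20q^2 + 77pq + 33q + 72p^2 + 45p - 27    [combine like terms]

20q^2 + 77pq + 33q + 72p^2 + 45p - 27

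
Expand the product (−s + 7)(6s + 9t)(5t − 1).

(−s + 7)(6s + 9t)(5t − 1)
= (−6s² − 9st + 42s + 63t)(5t − 1)    [distributive law]
= −30s²t + 6s² − 45st² + 9st + 210st − 42s + 315t² − 63t    [distributive law]
= −30s²t + 6s² − 45st² + 219st − 42s + 315t² − 63t    [combine like terms]

−30s²t + 6s² − 45st² + 219st − 42s + 315t² − 63t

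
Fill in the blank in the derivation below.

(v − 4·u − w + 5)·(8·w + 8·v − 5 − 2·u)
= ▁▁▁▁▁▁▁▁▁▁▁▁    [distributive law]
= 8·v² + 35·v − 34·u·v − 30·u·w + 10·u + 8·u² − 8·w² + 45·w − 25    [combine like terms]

Applying distributive law to the line above:

8·v·w + 8·v² − 5·v − 2·u·v − 32·u·w − 32·u·v + 20·u + 8·u² − 8·w² − 8·v·w + 5·w + 2·u·w + 40·w + 40·v − 25 − 10·u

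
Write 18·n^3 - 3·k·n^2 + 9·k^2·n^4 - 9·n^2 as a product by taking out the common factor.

18·n^3 - 3·k·n^2 + 9·k^2·n^4 - 9·n^2
= 3(6·n^3 - k·n^2 + 3·k^2·n^4 - 3·n^2)    [factor out 3]
= 3·n^2(6·n - k + 3·k^2·n^2 - 3)    [factor out n^2]

3·n^2(6·n - k + 3·k^2·n^2 - 3)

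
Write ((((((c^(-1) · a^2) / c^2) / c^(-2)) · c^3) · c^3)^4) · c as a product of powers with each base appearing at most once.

a^8c^21

((((((c^(-1) · a^2) / c^2) / c^(-2)) · c^3) · c^3)^4) · c
= ((((((c^(-1) · a^2) / c^2) / c^(-2)) · c^3)^4) · ((c^3)^4)) · c    [power of a product]
= ((((((c^(-1) · a^2) / c^2) / c^(-2))^4) · ((c^3)^4)) · ((c^3)^4)) · c    [power of a product]
= ((((((c^(-1) · a^2) / c^2)^4) / ((c^(-2))^4)) · ((c^3)^4)) · ((c^3)^4)) · c    [power of a quotient]
= ((((((c^(-1) · a^2)^4) / ((c^2)^4)) / ((c^(-2))^4)) · ((c^3)^4)) · ((c^3)^4)) · c    [power of a quotient]
= (((((((c^(-1))^4) · ((a^2)^4)) / ((c^2)^4)) / ((c^(-2))^4)) · ((c^3)^4)) · ((c^3)^4)) · c    [power of a product]
= (((((c^(-4) · ((a^2)^4)) / ((c^2)^4)) / ((c^(-2))^4)) · ((c^3)^4)) · ((c^3)^4)) · c    [power of a power]
= (((((c^(-4) · a^8) / ((c^2)^4)) / ((c^(-2))^4)) · ((c^3)^4)) · ((c^3)^4)) · c    [power of a power]
= (((((c^(-4) · a^8) / c^8) / ((c^(-2))^4)) · ((c^3)^4)) · ((c^3)^4)) · c    [power of a power]
= (((((c^(-4) · a^8) / c^8) / c^(-8)) · ((c^3)^4)) · ((c^3)^4)) · c    [power of a power]
= (((((c^(-4) · a^8) / c^8) / c^(-8)) · c^12) · ((c^3)^4)) · c    [power of a power]
= (((((c^(-4) · a^8) / c^8) / c^(-8)) · c^12) · c^12) · c    [power of a power]
= a^8c^21    [quotient of powers; product of powers]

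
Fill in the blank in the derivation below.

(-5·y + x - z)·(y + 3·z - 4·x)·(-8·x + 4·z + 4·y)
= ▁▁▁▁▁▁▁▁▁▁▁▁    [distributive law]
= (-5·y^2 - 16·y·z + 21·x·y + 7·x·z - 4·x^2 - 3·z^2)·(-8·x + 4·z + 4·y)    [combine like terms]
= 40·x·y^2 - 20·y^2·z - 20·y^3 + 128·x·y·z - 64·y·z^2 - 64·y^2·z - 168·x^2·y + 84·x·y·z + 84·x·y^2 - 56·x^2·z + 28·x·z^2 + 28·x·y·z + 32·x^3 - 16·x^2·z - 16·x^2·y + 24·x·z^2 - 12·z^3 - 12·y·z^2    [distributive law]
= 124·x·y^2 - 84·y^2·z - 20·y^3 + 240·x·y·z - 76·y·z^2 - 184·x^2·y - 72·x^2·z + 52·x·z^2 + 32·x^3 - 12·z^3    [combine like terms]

After distributive law, the bracketed line is:

(-5·y^2 - 15·y·z + 20·x·y + x·y + 3·x·z - 4·x^2 - y·z - 3·z^2 + 4·x·z)·(-8·x + 4·z + 4·y)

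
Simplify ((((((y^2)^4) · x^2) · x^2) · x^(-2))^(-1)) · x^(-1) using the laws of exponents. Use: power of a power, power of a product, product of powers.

x^(-3)y^(-8)

((((((y^2)^4) · x^2) · x^2) · x^(-2))^(-1)) · x^(-1)
= ((((((y^2)^4) · x^2) · x^2)^(-1)) · ((x^(-2))^(-1))) · x^(-1)    [power of a product]
= ((((((y^2)^4) · x^2)^(-1)) · ((x^2)^(-1))) · ((x^(-2))^(-1))) · x^(-1)    [power of a product]
= ((((((y^2)^4)^(-1)) · ((x^2)^(-1))) · ((x^2)^(-1))) · ((x^(-2))^(-1))) · x^(-1)    [power of a product]
= (((((y^2)^(-4)) · ((x^2)^(-1))) · ((x^2)^(-1))) · ((x^(-2))^(-1))) · x^(-1)    [power of a power]
= (((y^(-8) · ((x^2)^(-1))) · ((x^2)^(-1))) · ((x^(-2))^(-1))) · x^(-1)    [power of a power]
= (((y^(-8) · x^(-2)) · ((x^2)^(-1))) · ((x^(-2))^(-1))) · x^(-1)    [power of a power]
= (((y^(-8) · x^(-2)) · x^(-2)) · ((x^(-2))^(-1))) · x^(-1)    [power of a power]
= (((y^(-8) · x^(-2)) · x^(-2)) · x^2) · x^(-1)    [power of a power]
= x^(-3)y^(-8)    [product of powers]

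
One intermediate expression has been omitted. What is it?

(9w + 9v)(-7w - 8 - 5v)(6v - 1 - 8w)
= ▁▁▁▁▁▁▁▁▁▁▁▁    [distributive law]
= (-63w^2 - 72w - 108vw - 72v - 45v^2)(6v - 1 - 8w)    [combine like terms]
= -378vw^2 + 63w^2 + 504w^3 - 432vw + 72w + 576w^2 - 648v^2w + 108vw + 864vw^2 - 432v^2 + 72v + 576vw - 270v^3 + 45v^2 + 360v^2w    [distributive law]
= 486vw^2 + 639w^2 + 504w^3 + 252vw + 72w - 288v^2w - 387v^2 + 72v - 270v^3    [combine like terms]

Applying distributive law to the line above:

(-63w^2 - 72w - 45vw - 63vw - 72v - 45v^2)(6v - 1 - 8w)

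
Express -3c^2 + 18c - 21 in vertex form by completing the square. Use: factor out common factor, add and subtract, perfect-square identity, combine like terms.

-3(c - 3)^2 + 6

-3c^2 + 18c - 21
= -3(c^2 - 6c) - 21    [factor out -3 from the c-terms]
= -3(c^2 - 6c + 9 - 9) - 21    [add and subtract 9 inside the bracket]
= -3(c - 3)^2 + 27 - 21    [perfect-square identity]
= -3(c - 3)^2 + 6    [combine constants]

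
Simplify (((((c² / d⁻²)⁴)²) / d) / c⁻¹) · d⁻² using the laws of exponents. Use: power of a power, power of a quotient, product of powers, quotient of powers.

(((((c² / d⁻²)⁴)²) / d) / c⁻¹) · d⁻²
= ((((c² / d⁻²)⁸) / d) / c⁻¹) · d⁻²    [power of a power]
= (((((c²)⁸) / ((d⁻²)⁸)) / d) / c⁻¹) · d⁻²    [power of a quotient]
= (((c¹⁶ / ((d⁻²)⁸)) / d) / c⁻¹) · d⁻²    [power of a power]
= (((c¹⁶ / d⁻¹⁶) / d) / c⁻¹) · d⁻²    [power of a power]
= c¹⁷·d¹³    [quotient of powers; product of powers]

c¹⁷·d¹³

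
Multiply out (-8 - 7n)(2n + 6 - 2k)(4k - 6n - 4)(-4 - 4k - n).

-288kn + 1248k^2n - 672kn^2 - 2136n^2 - 740n^3 - 2272n + 256k + 768k^2 - 768 - 256k^3 + 504k^2n^2 - 196kn^3 - 84n^4 - 224k^3n

(-8 - 7n)(2n + 6 - 2k)(4k - 6n - 4)(-4 - 4k - n)
= (-16n - 48 + 16k - 14n^2 - 42n + 14kn)(4k - 6n - 4)(-4 - 4k - n)    [distributive law]
= (-58n - 48 + 16k - 14n^2 + 14kn)(4k - 6n - 4)(-4 - 4k - n)    [combine like terms]
= (-232kn + 348n^2 + 232n - 192k + 288n + 192 + 64k^2 - 96kn - 64k - 56kn^2 + 84n^3 + 56n^2 + 56k^2n - 84kn^2 - 56kn)(-4 - 4k - n)    [distributive law]
= (-384kn + 404n^2 + 520n - 256k + 192 + 64k^2 - 140kn^2 + 84n^3 + 56k^2n)(-4 - 4k - n)    [combine like terms]
= 1536kn + 1536k^2n + 384kn^2 - 1616n^2 - 1616kn^2 - 404n^3 - 2080n - 2080kn - 520n^2 + 1024k + 1024k^2 + 256kn - 768 - 768k - 192n - 256k^2 - 256k^3 - 64k^2n + 560kn^2 + 560k^2n^2 + 140kn^3 - 336n^3 - 336kn^3 - 84n^4 - 224k^2n - 224k^3n - 56k^2n^2    [distributive law]
= -288kn + 1248k^2n - 672kn^2 - 2136n^2 - 740n^3 - 2272n + 256k + 768k^2 - 768 - 256k^3 + 504k^2n^2 - 196kn^3 - 84n^4 - 224k^3n    [combine like terms]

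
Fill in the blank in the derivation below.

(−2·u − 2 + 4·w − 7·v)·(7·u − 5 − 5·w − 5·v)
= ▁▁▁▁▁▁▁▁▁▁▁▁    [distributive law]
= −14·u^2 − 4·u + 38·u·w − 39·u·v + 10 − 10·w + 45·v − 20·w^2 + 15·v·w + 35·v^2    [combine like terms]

By distributive law:

−14·u^2 + 10·u + 10·u·w + 10·u·v − 14·u + 10 + 10·w + 10·v + 28·u·w − 20·w − 20·w^2 − 20·v·w − 49·u·v + 35·v + 35·v·w + 35·v^2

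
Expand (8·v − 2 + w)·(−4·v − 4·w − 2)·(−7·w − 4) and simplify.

224·v²·w + 128·v² + 252·v·w² + 200·v·w + 32·v − 26·w² − 52·w − 16 + 28·w³

(8·v − 2 + w)·(−4·v − 4·w − 2)·(−7·w − 4)
= (−32·v² − 32·v·w − 16·v + 8·v + 8·w + 4 − 4·v·w − 4·w² − 2·w)·(−7·w − 4)    [distributive law]
= (−32·v² − 36·v·w − 8·v + 6·w + 4 − 4·w²)·(−7·w − 4)    [combine like terms]
= 224·v²·w + 128·v² + 252·v·w² + 144·v·w + 56·v·w + 32·v − 42·w² − 24·w − 28·w − 16 + 28·w³ + 16·w²    [distributive law]
= 224·v²·w + 128·v² + 252·v·w² + 200·v·w + 32·v − 26·w² − 52·w − 16 + 28·w³    [combine like terms]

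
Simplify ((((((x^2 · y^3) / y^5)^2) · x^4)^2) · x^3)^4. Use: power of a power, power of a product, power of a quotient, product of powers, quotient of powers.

((((((x^2 · y^3) / y^5)^2) · x^4)^2) · x^3)^4
= ((((((x^2 · y^3) / y^5)^2) · x^4)^2)^4) · ((x^3)^4)    [power of a product]
= (((((x^2 · y^3) / y^5)^2) · x^4)^8) · ((x^3)^4)    [power of a power]
= (((((x^2 · y^3) / y^5)^2)^8) · ((x^4)^8)) · ((x^3)^4)    [power of a product]
= ((((x^2 · y^3) / y^5)^16) · ((x^4)^8)) · ((x^3)^4)    [power of a power]
= ((((x^2 · y^3)^16) / ((y^5)^16)) · ((x^4)^8)) · ((x^3)^4)    [power of a quotient]
= (((((x^2)^16) · ((y^3)^16)) / ((y^5)^16)) · ((x^4)^8)) · ((x^3)^4)    [power of a product]
= (((x^32 · ((y^3)^16)) / ((y^5)^16)) · ((x^4)^8)) · ((x^3)^4)    [power of a power]
= (((x^32 · y^48) / ((y^5)^16)) · ((x^4)^8)) · ((x^3)^4)    [power of a power]
= (((x^32 · y^48) / y^80) · ((x^4)^8)) · ((x^3)^4)    [power of a power]
= (((x^32 · y^48) / y^80) · x^32) · ((x^3)^4)    [power of a power]
= (((x^32 · y^48) / y^80) · x^32) · x^12    [power of a power]
= x^76y^(-32)    [quotient of powers; product of powers]

x^76y^(-32)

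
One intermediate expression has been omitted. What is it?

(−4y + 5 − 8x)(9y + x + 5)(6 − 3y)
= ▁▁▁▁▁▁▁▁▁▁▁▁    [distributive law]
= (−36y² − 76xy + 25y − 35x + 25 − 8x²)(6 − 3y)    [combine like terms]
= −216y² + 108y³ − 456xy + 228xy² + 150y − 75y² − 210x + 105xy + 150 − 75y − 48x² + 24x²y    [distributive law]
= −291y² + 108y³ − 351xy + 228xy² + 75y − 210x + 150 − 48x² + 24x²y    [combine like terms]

Applying distributive law to the line above:

(−36y² − 4xy − 20y + 45y + 5x + 25 − 72xy − 8x² − 40x)(6 − 3y)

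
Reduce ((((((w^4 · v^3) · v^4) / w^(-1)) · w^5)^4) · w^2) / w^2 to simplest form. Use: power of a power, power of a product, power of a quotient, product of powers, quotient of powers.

((((((w^4 · v^3) · v^4) / w^(-1)) · w^5)^4) · w^2) / w^2
= ((((((w^4 · v^3) · v^4) / w^(-1))^4) · ((w^5)^4)) · w^2) / w^2    [power of a product]
= ((((((w^4 · v^3) · v^4)^4) / ((w^(-1))^4)) · ((w^5)^4)) · w^2) / w^2    [power of a quotient]
= ((((((w^4 · v^3)^4) · ((v^4)^4)) / ((w^(-1))^4)) · ((w^5)^4)) · w^2) / w^2    [power of a product]
= (((((((w^4)^4) · ((v^3)^4)) · ((v^4)^4)) / ((w^(-1))^4)) · ((w^5)^4)) · w^2) / w^2    [power of a product]
= (((((w^16 · ((v^3)^4)) · ((v^4)^4)) / ((w^(-1))^4)) · ((w^5)^4)) · w^2) / w^2    [power of a power]
= (((((w^16 · v^12) · ((v^4)^4)) / ((w^(-1))^4)) · ((w^5)^4)) · w^2) / w^2    [power of a power]
= (((((w^16 · v^12) · v^16) / ((w^(-1))^4)) · ((w^5)^4)) · w^2) / w^2    [power of a power]
= (((((w^16 · v^12) · v^16) / w^(-4)) · ((w^5)^4)) · w^2) / w^2    [power of a power]
= (((((w^16 · v^12) · v^16) / w^(-4)) · w^20) · w^2) / w^2    [power of a power]
= v^28w^40    [quotient of powers; product of powers]

v^28w^40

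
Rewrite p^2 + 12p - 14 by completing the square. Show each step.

(p + 6)^2 - 50

p^2 + 12p - 14
= p^2 + 12p + 36 - 36 - 14    [add and subtract 36]
= (p + 6)^2 - 36 - 14    [perfect-square identity]
= (p + 6)^2 - 50    [combine constants]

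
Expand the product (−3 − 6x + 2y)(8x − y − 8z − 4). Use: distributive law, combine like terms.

(−3 − 6x + 2y)(8x − y − 8z − 4)
= −24x + 3y + 24z + 12 − 48x² + 6xy + 48xz + 24x + 16xy − 2y² − 16yz − 8y    [distributive law]
= −5y + 24z + 12 − 48x² + 22xy + 48xz − 2y² − 16yz    [combine like terms]

−5y + 24z + 12 − 48x² + 22xy + 48xz − 2y² − 16yz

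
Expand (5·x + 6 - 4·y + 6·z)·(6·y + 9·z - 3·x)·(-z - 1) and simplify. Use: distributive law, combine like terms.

-42·x·y·z - 42·x·y - 27·x·z^2 - 9·x·z + 15·x^2·z + 15·x^2 - 36·y·z - 36·y - 108·z^2 - 54·z + 18·x + 24·y^2·z + 24·y^2 - 54·z^3

(5·x + 6 - 4·y + 6·z)·(6·y + 9·z - 3·x)·(-z - 1)
= (30·x·y + 45·x·z - 15·x^2 + 36·y + 54·z - 18·x - 24·y^2 - 36·y·z + 12·x·y + 36·y·z + 54·z^2 - 18·x·z)·(-z - 1)    [distributive law]
= (42·x·y + 27·x·z - 15·x^2 + 36·y + 54·z - 18·x - 24·y^2 + 54·z^2)·(-z - 1)    [combine like terms]
= -42·x·y·z - 42·x·y - 27·x·z^2 - 27·x·z + 15·x^2·z + 15·x^2 - 36·y·z - 36·y - 54·z^2 - 54·z + 18·x·z + 18·x + 24·y^2·z + 24·y^2 - 54·z^3 - 54·z^2    [distributive law]
= -42·x·y·z - 42·x·y - 27·x·z^2 - 9·x·z + 15·x^2·z + 15·x^2 - 36·y·z - 36·y - 108·z^2 - 54·z + 18·x + 24·y^2·z + 24·y^2 - 54·z^3    [combine like terms]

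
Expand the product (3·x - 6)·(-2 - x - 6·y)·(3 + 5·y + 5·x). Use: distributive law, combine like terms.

-9·x^2 - 105·x^2·y - 15·x^3 + 126·x·y - 90·x·y^2 + 36 + 168·y + 60·x + 180·y^2

(3·x - 6)·(-2 - x - 6·y)·(3 + 5·y + 5·x)
= (-6·x - 3·x^2 - 18·x·y + 12 + 6·x + 36·y)·(3 + 5·y + 5·x)    [distributive law]
= (-3·x^2 - 18·x·y + 12 + 36·y)·(3 + 5·y + 5·x)    [combine like terms]
= -9·x^2 - 15·x^2·y - 15·x^3 - 54·x·y - 90·x·y^2 - 90·x^2·y + 36 + 60·y + 60·x + 108·y + 180·y^2 + 180·x·y    [distributive law]
= -9·x^2 - 105·x^2·y - 15·x^3 + 126·x·y - 90·x·y^2 + 36 + 168·y + 60·x + 180·y^2    [combine like terms]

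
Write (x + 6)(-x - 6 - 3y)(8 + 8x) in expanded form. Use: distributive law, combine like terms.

-104x^2 - 8x^3 - 384x - 168xy - 24x^2y - 288 - 144y

(x + 6)(-x - 6 - 3y)(8 + 8x)
= (-x^2 - 6x - 3xy - 6x - 36 - 18y)(8 + 8x)    [distributive law]
= (-x^2 - 12x - 3xy - 36 - 18y)(8 + 8x)    [combine like terms]
= -8x^2 - 8x^3 - 96x - 96x^2 - 24xy - 24x^2y - 288 - 288x - 144y - 144xy    [distributive law]
= -104x^2 - 8x^3 - 384x - 168xy - 24x^2y - 288 - 144y    [combine like terms]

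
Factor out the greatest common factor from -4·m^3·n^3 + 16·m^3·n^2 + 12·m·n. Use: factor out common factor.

-4·m^3·n^3 + 16·m^3·n^2 + 12·m·n
= 4(-m^3·n^3 + 4·m^3·n^2 + 3·m·n)    [factor out 4]
= 4·m·n(-m^2·n^2 + 4·m^2·n + 3)    [factor out m·n]

4·m·n(-m^2·n^2 + 4·m^2·n + 3)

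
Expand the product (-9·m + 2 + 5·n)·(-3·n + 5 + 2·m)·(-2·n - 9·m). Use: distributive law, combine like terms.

61·m·n^2 - 297·m^2·n - 89·m·n + 369·m^2 + 162·m^3 - 38·n^2 - 20·n - 90·m + 30·n^3

(-9·m + 2 + 5·n)·(-3·n + 5 + 2·m)·(-2·n - 9·m)
= (27·m·n - 45·m - 18·m^2 - 6·n + 10 + 4·m - 15·n^2 + 25·n + 10·m·n)·(-2·n - 9·m)    [distributive law]
= (37·m·n - 41·m - 18·m^2 + 19·n + 10 - 15·n^2)·(-2·n - 9·m)    [combine like terms]
= -74·m·n^2 - 333·m^2·n + 82·m·n + 369·m^2 + 36·m^2·n + 162·m^3 - 38·n^2 - 171·m·n - 20·n - 90·m + 30·n^3 + 135·m·n^2    [distributive law]
= 61·m·n^2 - 297·m^2·n - 89·m·n + 369·m^2 + 162·m^3 - 38·n^2 - 20·n - 90·m + 30·n^3    [combine like terms]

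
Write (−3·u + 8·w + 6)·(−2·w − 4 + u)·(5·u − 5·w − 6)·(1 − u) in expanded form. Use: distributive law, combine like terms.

479·u^2·w − 85·u^3·w − 466·u·w^2 + 150·u^2·w^2 − 778·u·w + 336·u^2 − 123·u^3 − 372·u + 15·u^4 + 80·w^3 − 80·u·w^3 + 316·w^2 + 384·w + 144

(−3·u + 8·w + 6)·(−2·w − 4 + u)·(5·u − 5·w − 6)·(1 − u)
= (6·u·w + 12·u − 3·u^2 − 16·w^2 − 32·w + 8·u·w − 12·w − 24 + 6·u)·(5·u − 5·w − 6)·(1 − u)    [distributive law]
= (14·u·w + 18·u − 3·u^2 − 16·w^2 − 44·w − 24)·(5·u − 5·w − 6)·(1 − u)    [combine like terms]
= (70·u^2·w − 70·u·w^2 − 84·u·w + 90·u^2 − 90·u·w − 108·u − 15·u^3 + 15·u^2·w + 18·u^2 − 80·u·w^2 + 80·w^3 + 96·w^2 − 220·u·w + 220·w^2 + 264·w − 120·u + 120·w + 144)·(1 − u)    [distributive law]
= (85·u^2·w − 150·u·w^2 − 394·u·w + 108·u^2 − 228·u − 15·u^3 + 80·w^3 + 316·w^2 + 384·w + 144)·(1 − u)    [combine like terms]
= 85·u^2·w − 85·u^3·w − 150·u·w^2 + 150·u^2·w^2 − 394·u·w + 394·u^2·w + 108·u^2 − 108·u^3 − 228·u + 228·u^2 − 15·u^3 + 15·u^4 + 80·w^3 − 80·u·w^3 + 316·w^2 − 316·u·w^2 + 384·w − 384·u·w + 144 − 144·u    [distributive law]
= 479·u^2·w − 85·u^3·w − 466·u·w^2 + 150·u^2·w^2 − 778·u·w + 336·u^2 − 123·u^3 − 372·u + 15·u^4 + 80·w^3 − 80·u·w^3 + 316·w^2 + 384·w + 144    [combine like terms]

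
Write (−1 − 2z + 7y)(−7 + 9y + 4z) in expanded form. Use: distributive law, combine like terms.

7 − 58y + 10z + 10yz − 8z^2 + 63y^2

(−1 − 2z + 7y)(−7 + 9y + 4z)
= 7 − 9y − 4z + 14z − 18yz − 8z^2 − 49y + 63y^2 + 28yz    [distributive law]
= 7 − 58y + 10z + 10yz − 8z^2 + 63y^2    [combine like terms]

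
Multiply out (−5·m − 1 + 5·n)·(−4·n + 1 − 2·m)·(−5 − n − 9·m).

(−5·m − 1 + 5·n)·(−4·n + 1 − 2·m)·(−5 − n − 9·m)
= (20·m·n − 5·m + 10·m² + 4·n − 1 + 2·m − 20·n² + 5·n − 10·m·n)·(−5 − n − 9·m)    [distributive law]
= (10·m·n − 3·m + 10·m² + 9·n − 1 − 20·n²)·(−5 − n − 9·m)    [combine like terms]
= −50·m·n − 10·m·n² − 90·m²·n + 15·m + 3·m·n + 27·m² − 50·m² − 10·m²·n − 90·m³ − 45·n − 9·n² − 81·m·n + 5 + n + 9·m + 100·n² + 20·n³ + 180·m·n²    [distributive law]
= −128·m·n + 170·m·n² − 100·m²·n + 24·m − 23·m² − 90·m³ − 44·n + 91·n² + 5 + 20·n³    [combine like terms]

−128·m·n + 170·m·n² − 100·m²·n + 24·m − 23·m² − 90·m³ − 44·n + 91·n² + 5 + 20·n³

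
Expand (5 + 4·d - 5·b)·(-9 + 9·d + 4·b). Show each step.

-45 + 9·d + 65·b + 36·d^2 - 29·b·d - 20·b^2

(5 + 4·d - 5·b)·(-9 + 9·d + 4·b)
= -45 + 45·d + 20·b - 36·d + 36·d^2 + 16·b·d + 45·b - 45·b·d - 20·b^2    [distributive law]
= -45 + 9·d + 65·b + 36·d^2 - 29·b·d - 20·b^2    [combine like terms]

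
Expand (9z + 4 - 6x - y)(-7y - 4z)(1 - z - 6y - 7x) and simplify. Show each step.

65yz + 275yz² + 347y²z + 227xyz - 20z² + 36z³ + 228xz² - 28y + 175y² + 238xy - 16z + 136xz - 301xy² - 294x²y - 168x²z - 42y³

(9z + 4 - 6x - y)(-7y - 4z)(1 - z - 6y - 7x)
= (-63yz - 36z² - 28y - 16z + 42xy + 24xz + 7y² + 4yz)(1 - z - 6y - 7x)    [distributive law]
= (-59yz - 36z² - 28y - 16z + 42xy + 24xz + 7y²)(1 - z - 6y - 7x)    [combine like terms]
= -59yz + 59yz² + 354y²z + 413xyz - 36z² + 36z³ + 216yz² + 252xz² - 28y + 28yz + 168y² + 196xy - 16z + 16z² + 96yz + 112xz + 42xy - 42xyz - 252xy² - 294x²y + 24xz - 24xz² - 144xyz - 168x²z + 7y² - 7y²z - 42y³ - 49xy²    [distributive law]
= 65yz + 275yz² + 347y²z + 227xyz - 20z² + 36z³ + 228xz² - 28y + 175y² + 238xy - 16z + 136xz - 301xy² - 294x²y - 168x²z - 42y³    [combine like terms]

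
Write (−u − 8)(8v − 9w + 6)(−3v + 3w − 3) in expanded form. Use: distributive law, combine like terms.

(−u − 8)(8v − 9w + 6)(−3v + 3w − 3)
= (−8uv + 9uw − 6u − 64v + 72w − 48)(−3v + 3w − 3)    [distributive law]
= 24uv^2 − 24uvw + 24uv − 27uvw + 27uw^2 − 27uw + 18uv − 18uw + 18u + 192v^2 − 192vw + 192v − 216vw + 216w^2 − 216w + 144v − 144w + 144    [distributive law]
= 24uv^2 − 51uvw + 42uv + 27uw^2 − 45uw + 18u + 192v^2 − 408vw + 336v + 216w^2 − 360w + 144    [combine like terms]

24uv^2 − 51uvw + 42uv + 27uw^2 − 45uw + 18u + 192v^2 − 408vw + 336v + 216w^2 − 360w + 144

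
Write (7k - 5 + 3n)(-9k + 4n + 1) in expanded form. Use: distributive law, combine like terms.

-63k^2 + kn + 52k - 17n - 5 + 12n^2

(7k - 5 + 3n)(-9k + 4n + 1)
= -63k^2 + 28kn + 7k + 45k - 20n - 5 - 27kn + 12n^2 + 3n    [distributive law]
= -63k^2 + kn + 52k - 17n - 5 + 12n^2    [combine like terms]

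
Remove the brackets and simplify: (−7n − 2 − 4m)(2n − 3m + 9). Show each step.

(−7n − 2 − 4m)(2n − 3m + 9)
= −14n^2 + 21mn − 63n − 4n + 6m − 18 − 8mn + 12m^2 − 36m    [distributive law]
= −14n^2 + 13mn − 67n − 30m − 18 + 12m^2    [combine like terms]

−14n^2 + 13mn − 67n − 30m − 18 + 12m^2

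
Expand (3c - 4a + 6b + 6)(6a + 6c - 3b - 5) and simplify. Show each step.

(3c - 4a + 6b + 6)(6a + 6c - 3b - 5)
= 18ac + 18c^2 - 9bc - 15c - 24a^2 - 24ac + 12ab + 20a + 36ab + 36bc - 18b^2 - 30b + 36a + 36c - 18b - 30    [distributive law]
= -6ac + 18c^2 + 27bc + 21c - 24a^2 + 48ab + 56a - 18b^2 - 48b - 30    [combine like terms]

-6ac + 18c^2 + 27bc + 21c - 24a^2 + 48ab + 56a - 18b^2 - 48b - 30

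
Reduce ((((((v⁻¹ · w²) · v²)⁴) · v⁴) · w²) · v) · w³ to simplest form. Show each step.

((((((v⁻¹ · w²) · v²)⁴) · v⁴) · w²) · v) · w³
= ((((((v⁻¹ · w²)⁴) · ((v²)⁴)) · v⁴) · w²) · v) · w³    [power of a product]
= (((((((v⁻¹)⁴) · ((w²)⁴)) · ((v²)⁴)) · v⁴) · w²) · v) · w³    [power of a product]
= (((((v⁻⁴ · ((w²)⁴)) · ((v²)⁴)) · v⁴) · w²) · v) · w³    [power of a power]
= (((((v⁻⁴ · w⁸) · ((v²)⁴)) · v⁴) · w²) · v) · w³    [power of a power]
= (((((v⁻⁴ · w⁸) · v⁸) · v⁴) · w²) · v) · w³    [power of a power]
= v⁹·w¹³    [product of powers]

v⁹·w¹³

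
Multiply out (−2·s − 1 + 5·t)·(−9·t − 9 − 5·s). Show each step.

−7·s·t + 23·s + 10·s^2 − 36·t + 9 − 45·t^2

(−2·s − 1 + 5·t)·(−9·t − 9 − 5·s)
= 18·s·t + 18·s + 10·s^2 + 9·t + 9 + 5·s − 45·t^2 − 45·t − 25·s·t    [distributive law]
= −7·s·t + 23·s + 10·s^2 − 36·t + 9 − 45·t^2    [combine like terms]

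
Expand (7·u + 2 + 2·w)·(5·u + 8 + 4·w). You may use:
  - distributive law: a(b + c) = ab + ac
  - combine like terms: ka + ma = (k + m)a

35·u^2 + 66·u + 38·u·w + 16 + 24·w + 8·w^2

(7·u + 2 + 2·w)·(5·u + 8 + 4·w)
= 35·u^2 + 56·u + 28·u·w + 10·u + 16 + 8·w + 10·u·w + 16·w + 8·w^2    [distributive law]
= 35·u^2 + 66·u + 38·u·w + 16 + 24·w + 8·w^2    [combine like terms]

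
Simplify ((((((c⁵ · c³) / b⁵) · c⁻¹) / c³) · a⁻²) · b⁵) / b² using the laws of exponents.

((((((c⁵ · c³) / b⁵) · c⁻¹) / c³) · a⁻²) · b⁵) / b²
= (((((c⁸ / b⁵) · c⁻¹) / c³) · a⁻²) · b⁵) / b²    [product of powers]
= a⁻²·b⁻²·c⁴    [quotient of powers; product of powers]

a⁻²·b⁻²·c⁴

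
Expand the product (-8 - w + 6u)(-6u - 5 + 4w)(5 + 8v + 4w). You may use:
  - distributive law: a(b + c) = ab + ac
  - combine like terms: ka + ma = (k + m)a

(-8 - w + 6u)(-6u - 5 + 4w)(5 + 8v + 4w)
= (48u + 40 - 32w + 6uw + 5w - 4w² - 36u² - 30u + 24uw)(5 + 8v + 4w)    [distributive law]
= (18u + 40 - 27w + 30uw - 4w² - 36u²)(5 + 8v + 4w)    [combine like terms]
= 90u + 144uv + 72uw + 200 + 320v + 160w - 135w - 216vw - 108w² + 150uw + 240uvw + 120uw² - 20w² - 32vw² - 16w³ - 180u² - 288u²v - 144u²w    [distributive law]
= 90u + 144uv + 222uw + 200 + 320v + 25w - 216vw - 128w² + 240uvw + 120uw² - 32vw² - 16w³ - 180u² - 288u²v - 144u²w    [combine like terms]

90u + 144uv + 222uw + 200 + 320v + 25w - 216vw - 128w² + 240uvw + 120uw² - 32vw² - 16w³ - 180u² - 288u²v - 144u²w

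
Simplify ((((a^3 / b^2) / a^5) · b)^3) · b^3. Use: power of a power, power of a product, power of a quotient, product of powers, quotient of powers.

a^(-6)

((((a^3 / b^2) / a^5) · b)^3) · b^3
= ((((a^3 / b^2) / a^5)^3) · (b^3)) · b^3    [power of a product]
= ((((a^3 / b^2)^3) / ((a^5)^3)) · (b^3)) · b^3    [power of a quotient]
= (((((a^3)^3) / ((b^2)^3)) / ((a^5)^3)) · (b^3)) · b^3    [power of a quotient]
= (((a^9 / ((b^2)^3)) / ((a^5)^3)) · (b^3)) · b^3    [power of a power]
= (((a^9 / b^6) / ((a^5)^3)) · (b^3)) · b^3    [power of a power]
= (((a^9 / b^6) / a^15) · (b^3)) · b^3    [power of a power]
= a^(-6)    [quotient of powers; product of powers]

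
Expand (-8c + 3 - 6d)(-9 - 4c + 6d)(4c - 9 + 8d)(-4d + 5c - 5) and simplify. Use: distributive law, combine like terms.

(-8c + 3 - 6d)(-9 - 4c + 6d)(4c - 9 + 8d)(-4d + 5c - 5)
= (72c + 32c^2 - 48cd - 27 - 12c + 18d + 54d + 24cd - 36d^2)(4c - 9 + 8d)(-4d + 5c - 5)    [distributive law]
= (60c + 32c^2 - 24cd - 27 + 72d - 36d^2)(4c - 9 + 8d)(-4d + 5c - 5)    [combine like terms]
= (240c^2 - 540c + 480cd + 128c^3 - 288c^2 + 256c^2d - 96c^2d + 216cd - 192cd^2 - 108c + 243 - 216d + 288cd - 648d + 576d^2 - 144cd^2 + 324d^2 - 288d^3)(-4d + 5c - 5)    [distributive law]
= (-48c^2 - 648c + 984cd + 128c^3 + 160c^2d - 336cd^2 + 243 - 864d + 900d^2 - 288d^3)(-4d + 5c - 5)    [combine like terms]
= 192c^2d - 240c^3 + 240c^2 + 2592cd - 3240c^2 + 3240c - 3936cd^2 + 4920c^2d - 4920cd - 512c^3d + 640c^4 - 640c^3 - 640c^2d^2 + 800c^3d - 800c^2d + 1344cd^3 - 1680c^2d^2 + 1680cd^2 - 972d + 1215c - 1215 + 3456d^2 - 4320cd + 4320d - 3600d^3 + 4500cd^2 - 4500d^2 + 1152d^4 - 1440cd^3 + 1440d^3    [distributive law]
= 4312c^2d - 880c^3 - 3000c^2 - 6648cd + 4455c + 2244cd^2 + 288c^3d + 640c^4 - 2320c^2d^2 - 96cd^3 + 3348d - 1215 - 1044d^2 - 2160d^3 + 1152d^4    [combine like terms]

4312c^2d - 880c^3 - 3000c^2 - 6648cd + 4455c + 2244cd^2 + 288c^3d + 640c^4 - 2320c^2d^2 - 96cd^3 + 3348d - 1215 - 1044d^2 - 2160d^3 + 1152d^4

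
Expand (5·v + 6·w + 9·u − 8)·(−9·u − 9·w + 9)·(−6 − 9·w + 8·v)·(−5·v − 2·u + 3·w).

−8190·u·v² − 5418·u²·v + 5571·u·v·w + 3015·u·v²·w − 4239·u²·v·w − 8046·u·v·w² + 1800·u·v³ + 3960·u²·v² − 3285·v²·w + 6669·v·w² − 945·v²·w² − 2511·v·w³ + 1800·v³·w + 4230·v² + 6282·u·v − 1998·v·w − 1800·v³ + 2592·u²·w − 81·u·w² − 243·u²·w² + 2673·u·w³ − 2430·w³ + 1458·w⁴ − 2538·u·w − 324·w² − 972·u³ − 1458·u³·w + 1296·u³·v + 1836·u² − 2160·v − 864·u + 1296·w

(5·v + 6·w + 9·u − 8)·(−9·u − 9·w + 9)·(−6 − 9·w + 8·v)·(−5·v − 2·u + 3·w)
= (−45·u·v − 45·v·w + 45·v − 54·u·w − 54·w² + 54·w − 81·u² − 81·u·w + 81·u + 72·u + 72·w − 72)·(−6 − 9·w + 8·v)·(−5·v − 2·u + 3·w)    [distributive law]
= (−45·u·v − 45·v·w + 45·v − 135·u·w − 54·w² + 126·w − 81·u² + 153·u − 72)·(−6 − 9·w + 8·v)·(−5·v − 2·u + 3·w)    [combine like terms]
= (270·u·v + 405·u·v·w − 360·u·v² + 270·v·w + 405·v·w² − 360·v²·w − 270·v − 405·v·w + 360·v² + 810·u·w + 1215·u·w² − 1080·u·v·w + 324·w² + 486·w³ − 432·v·w² − 756·w − 1134·w² + 1008·v·w + 486·u² + 729·u²·w − 648·u²·v − 918·u − 1377·u·w + 1224·u·v + 432 + 648·w − 576·v)·(−5·v − 2·u + 3·w)    [distributive law]
= (1494·u·v − 675·u·v·w − 360·u·v² + 873·v·w − 27·v·w² − 360·v²·w − 846·v + 360·v² − 567·u·w + 1215·u·w² − 810·w² + 486·w³ − 108·w + 486·u² + 729·u²·w − 648·u²·v − 918·u + 432)·(−5·v − 2·u + 3·w)    [combine like terms]
= −7470·u·v² − 2988·u²·v + 4482·u·v·w + 3375·u·v²·w + 1350·u²·v·w − 2025·u·v·w² + 1800·u·v³ + 720·u²·v² − 1080·u·v²·w − 4365·v²·w − 1746·u·v·w + 2619·v·w² + 135·v²·w² + 54·u·v·w² − 81·v·w³ + 1800·v³·w + 720·u·v²·w − 1080·v²·w² + 4230·v² + 1692·u·v − 2538·v·w − 1800·v³ − 720·u·v² + 1080·v²·w + 2835·u·v·w + 1134·u²·w − 1701·u·w² − 6075·u·v·w² − 2430·u²·w² + 3645·u·w³ + 4050·v·w² + 1620·u·w² − 2430·w³ − 2430·v·w³ − 972·u·w³ + 1458·w⁴ + 540·v·w + 216·u·w − 324·w² − 2430·u²·v − 972·u³ + 1458·u²·w − 3645·u²·v·w − 1458·u³·w + 2187·u²·w² + 3240·u²·v² + 1296·u³·v − 1944·u²·v·w + 4590·u·v + 1836·u² − 2754·u·w − 2160·v − 864·u + 1296·w    [distributive law]
= −8190·u·v² − 5418·u²·v + 5571·u·v·w + 3015·u·v²·w − 4239·u²·v·w − 8046·u·v·w² + 1800·u·v³ + 3960·u²·v² − 3285·v²·w + 6669·v·w² − 945·v²·w² − 2511·v·w³ + 1800·v³·w + 4230·v² + 6282·u·v − 1998·v·w − 1800·v³ + 2592·u²·w − 81·u·w² − 243·u²·w² + 2673·u·w³ − 2430·w³ + 1458·w⁴ − 2538·u·w − 324·w² − 972·u³ − 1458·u³·w + 1296·u³·v + 1836·u² − 2160·v − 864·u + 1296·w    [combine like terms]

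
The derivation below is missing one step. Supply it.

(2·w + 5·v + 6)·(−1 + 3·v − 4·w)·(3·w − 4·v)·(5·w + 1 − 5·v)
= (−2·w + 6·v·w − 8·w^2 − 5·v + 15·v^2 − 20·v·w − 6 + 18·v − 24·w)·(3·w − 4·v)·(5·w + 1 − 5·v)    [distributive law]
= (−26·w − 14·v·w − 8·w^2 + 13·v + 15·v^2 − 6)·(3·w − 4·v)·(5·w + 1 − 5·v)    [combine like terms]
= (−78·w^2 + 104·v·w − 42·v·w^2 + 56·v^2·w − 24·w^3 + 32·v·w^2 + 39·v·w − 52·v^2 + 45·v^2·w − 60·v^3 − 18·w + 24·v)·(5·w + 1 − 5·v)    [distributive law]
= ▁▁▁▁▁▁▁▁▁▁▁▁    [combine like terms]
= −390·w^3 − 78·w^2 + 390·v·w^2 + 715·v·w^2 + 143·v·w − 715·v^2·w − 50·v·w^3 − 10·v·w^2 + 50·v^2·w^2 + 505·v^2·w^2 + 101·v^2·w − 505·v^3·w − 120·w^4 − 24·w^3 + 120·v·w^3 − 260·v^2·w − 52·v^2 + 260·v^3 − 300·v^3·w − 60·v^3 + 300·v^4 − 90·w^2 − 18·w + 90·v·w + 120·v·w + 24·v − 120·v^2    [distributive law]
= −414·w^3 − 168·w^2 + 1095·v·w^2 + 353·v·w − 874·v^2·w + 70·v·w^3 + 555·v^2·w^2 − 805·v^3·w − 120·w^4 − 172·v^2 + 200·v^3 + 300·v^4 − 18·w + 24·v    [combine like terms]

By combine like terms:

(−78·w^2 + 143·v·w − 10·v·w^2 + 101·v^2·w − 24·w^3 − 52·v^2 − 60·v^3 − 18·w + 24·v)·(5·w + 1 − 5·v)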